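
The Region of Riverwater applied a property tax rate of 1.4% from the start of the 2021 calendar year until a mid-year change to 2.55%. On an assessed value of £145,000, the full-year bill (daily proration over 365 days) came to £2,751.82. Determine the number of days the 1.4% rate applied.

Let d = days at the first rate; then 365 − d days at the second rate.
£145,000 × [1.4%·d + 2.55%·(365−d)] / 365 = £2,751.82
Solving gives d = 207, so the new rate took effect on 27 July 2021.

207 days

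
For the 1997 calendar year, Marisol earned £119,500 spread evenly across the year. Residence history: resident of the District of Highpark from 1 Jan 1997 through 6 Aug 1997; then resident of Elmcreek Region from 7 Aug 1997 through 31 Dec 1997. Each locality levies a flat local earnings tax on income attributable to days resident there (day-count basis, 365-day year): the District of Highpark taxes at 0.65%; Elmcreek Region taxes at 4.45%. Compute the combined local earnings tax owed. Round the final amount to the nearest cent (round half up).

£2,605.59

The District of Highpark, 1 Jan – 6 Aug 1997: 218 days → £119,500 × 0.65% × 218/365 = £463.9219
Elmcreek Region, 7 Aug – 31 Dec 1997: 147 days → £119,500 × 4.45% × 147/365 = £2,141.6692
Total = £2,605.5911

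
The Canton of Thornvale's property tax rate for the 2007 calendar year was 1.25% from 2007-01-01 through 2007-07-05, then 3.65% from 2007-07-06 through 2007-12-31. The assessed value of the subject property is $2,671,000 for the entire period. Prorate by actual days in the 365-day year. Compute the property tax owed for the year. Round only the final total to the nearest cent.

$64,824.80

2007-01-01 to 2007-07-05: 186 days at 1.25% → $2,671,000 × 1.25% × 186/365 = $17,013.9041
2007-07-06 to 2007-12-31: 179 days at 3.65% → $2,671,000 × 3.65% × 179/365 = $47,810.9000
Total = $64,824.8041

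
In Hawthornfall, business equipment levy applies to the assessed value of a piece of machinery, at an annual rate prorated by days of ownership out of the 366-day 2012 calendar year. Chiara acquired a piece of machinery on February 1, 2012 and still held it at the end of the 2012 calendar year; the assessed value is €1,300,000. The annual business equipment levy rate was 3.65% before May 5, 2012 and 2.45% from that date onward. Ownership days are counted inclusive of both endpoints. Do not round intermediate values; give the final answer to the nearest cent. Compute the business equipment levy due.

€33,158.88

February 1 – May 4, 2012: 94 days at 3.65% → €1,300,000 × 3.65% × 94/366 = €12,186.6120
May 5 – December 31, 2012: 241 days at 2.45% → €1,300,000 × 2.45% × 241/366 = €20,972.2678
Total = €33,158.8798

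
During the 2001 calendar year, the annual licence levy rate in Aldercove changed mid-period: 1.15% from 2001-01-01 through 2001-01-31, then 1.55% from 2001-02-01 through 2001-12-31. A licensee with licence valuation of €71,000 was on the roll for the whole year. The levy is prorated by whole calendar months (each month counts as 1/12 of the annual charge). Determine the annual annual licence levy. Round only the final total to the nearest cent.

2001-01-01 to 2001-01-31: 1 month at 1.15% → €71,000 × 1.15% × 1/12 = €68.0417
2001-02-01 to 2001-12-31: 11 months at 1.55% → €71,000 × 1.55% × 11/12 = €1,008.7917
Total = €1,076.8333

€1,076.83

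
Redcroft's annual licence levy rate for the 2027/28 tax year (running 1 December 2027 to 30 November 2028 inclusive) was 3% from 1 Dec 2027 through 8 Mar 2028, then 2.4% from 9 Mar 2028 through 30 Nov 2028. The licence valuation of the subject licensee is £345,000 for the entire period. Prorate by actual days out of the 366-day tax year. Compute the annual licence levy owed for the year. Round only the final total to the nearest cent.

1 Dec 2027 – 8 Mar 2028: 99 days at 3% → £345,000 × 3% × 99/366 = £2,799.5902
9 Mar – 30 Nov 2028: 267 days at 2.4% → £345,000 × 2.4% × 267/366 = £6,040.3279
Total = £8,839.9180

£8,839.92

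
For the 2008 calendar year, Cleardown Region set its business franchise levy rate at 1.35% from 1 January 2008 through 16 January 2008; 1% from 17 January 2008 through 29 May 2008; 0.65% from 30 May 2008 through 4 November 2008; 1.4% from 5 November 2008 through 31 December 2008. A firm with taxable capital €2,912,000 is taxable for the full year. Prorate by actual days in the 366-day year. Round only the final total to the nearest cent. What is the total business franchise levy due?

€26,951.91

1 January – 16 January 2008: 16 days at 1.35% → €2,912,000 × 1.35% × 16/366 = €1,718.5574
17 January – 29 May 2008: 134 days at 1% → €2,912,000 × 1% × 134/366 = €10,661.4208
30 May – 4 November 2008: 159 days at 0.65% → €2,912,000 × 0.65% × 159/366 = €8,222.8197
5 November – 31 December 2008: 57 days at 1.4% → €2,912,000 × 1.4% × 57/366 = €6,349.1148
Total = €26,951.9126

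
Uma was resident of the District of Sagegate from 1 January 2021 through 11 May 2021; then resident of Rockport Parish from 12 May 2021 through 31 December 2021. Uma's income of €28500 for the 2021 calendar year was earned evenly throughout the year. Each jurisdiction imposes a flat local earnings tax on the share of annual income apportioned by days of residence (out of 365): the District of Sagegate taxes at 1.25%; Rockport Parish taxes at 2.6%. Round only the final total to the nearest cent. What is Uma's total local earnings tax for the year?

€602.91

The District of Sagegate, 1 January – 11 May 2021: 131 days → €28500 × 1.25% × 131/365 = €127.8596
Rockport Parish, 12 May – 31 December 2021: 234 days → €28500 × 2.6% × 234/365 = €475.0521
Total = €602.9116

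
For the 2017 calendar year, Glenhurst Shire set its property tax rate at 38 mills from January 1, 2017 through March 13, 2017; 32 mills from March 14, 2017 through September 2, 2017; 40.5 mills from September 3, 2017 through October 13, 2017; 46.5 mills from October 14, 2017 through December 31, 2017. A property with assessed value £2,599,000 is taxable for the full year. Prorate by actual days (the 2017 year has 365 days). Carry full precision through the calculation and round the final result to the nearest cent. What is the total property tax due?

£96,882.18

January 1 – March 13, 2017: 72 days at 38 mills → £2,599,000 × 3.8% × 72/365 = £19,481.8192
March 14 – September 2, 2017: 173 days at 32 mills → £2,599,000 × 3.2% × 173/365 = £39,419.3534
September 3 – October 13, 2017: 41 days at 40.5 mills → £2,599,000 × 4.05% × 41/365 = £11,823.6699
October 14 – December 31, 2017: 79 days at 46.5 mills → £2,599,000 × 4.65% × 79/365 = £26,157.3329
Total = £96,882.1753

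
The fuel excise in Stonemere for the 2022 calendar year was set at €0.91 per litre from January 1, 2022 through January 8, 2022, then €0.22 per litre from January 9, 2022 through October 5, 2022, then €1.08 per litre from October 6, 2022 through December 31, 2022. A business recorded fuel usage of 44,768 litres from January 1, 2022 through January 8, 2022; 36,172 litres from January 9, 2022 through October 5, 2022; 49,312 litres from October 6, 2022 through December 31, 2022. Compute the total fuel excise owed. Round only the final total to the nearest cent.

January 1 – January 8, 2022: 44,768 litres at €0.91/litre → €40,738.88
January 9 – October 5, 2022: 36,172 litres at €0.22/litre → €7,957.84
October 6 – December 31, 2022: 49,312 litres at €1.08/litre → €53,256.96

€101,953.68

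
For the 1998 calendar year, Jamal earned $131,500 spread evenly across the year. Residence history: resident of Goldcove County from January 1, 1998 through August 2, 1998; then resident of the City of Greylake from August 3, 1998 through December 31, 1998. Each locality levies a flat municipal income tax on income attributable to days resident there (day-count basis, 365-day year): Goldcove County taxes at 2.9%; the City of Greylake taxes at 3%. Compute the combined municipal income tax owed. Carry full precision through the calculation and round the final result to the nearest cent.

Goldcove County, January 1 – August 2, 1998: 214 days → $131,500 × 2.9% × 214/365 = $2,235.8603
The City of Greylake, August 3 – December 31, 1998: 151 days → $131,500 × 3% × 151/365 = $1,632.0411
Total = $3,867.9014

$3,867.90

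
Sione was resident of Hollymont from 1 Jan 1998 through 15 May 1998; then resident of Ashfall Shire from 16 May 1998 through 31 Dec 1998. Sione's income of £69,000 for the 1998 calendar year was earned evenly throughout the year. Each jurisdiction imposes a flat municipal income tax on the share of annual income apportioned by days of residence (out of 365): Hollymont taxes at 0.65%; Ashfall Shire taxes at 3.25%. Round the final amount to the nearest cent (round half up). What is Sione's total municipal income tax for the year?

£1,578.97

Hollymont, 1 Jan – 15 May 1998: 135 days → £69,000 × 0.65% × 135/365 = £165.8836
Ashfall Shire, 16 May – 31 Dec 1998: 230 days → £69,000 × 3.25% × 230/365 = £1,413.0822
Total = £1,578.9658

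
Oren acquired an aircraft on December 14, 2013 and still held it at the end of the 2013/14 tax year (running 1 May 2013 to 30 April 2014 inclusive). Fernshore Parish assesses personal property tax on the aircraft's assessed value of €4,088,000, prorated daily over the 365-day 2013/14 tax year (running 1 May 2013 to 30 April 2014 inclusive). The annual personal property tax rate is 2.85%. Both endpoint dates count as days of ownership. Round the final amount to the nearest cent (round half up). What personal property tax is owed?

Days held (December 14, 2013 – April 30, 2014): 138 out of 365
Tax = €4,088,000 × 2.85% × 138/365 = €44,049.6000

€44,049.60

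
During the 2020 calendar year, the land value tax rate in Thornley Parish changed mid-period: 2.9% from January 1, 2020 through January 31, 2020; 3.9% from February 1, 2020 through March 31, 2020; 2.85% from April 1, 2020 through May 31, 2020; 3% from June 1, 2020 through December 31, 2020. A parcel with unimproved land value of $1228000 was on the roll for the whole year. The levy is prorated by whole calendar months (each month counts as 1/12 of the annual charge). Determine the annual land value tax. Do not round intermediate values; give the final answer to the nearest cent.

January 1 – January 31, 2020: 1 month at 2.9% → $1228000 × 2.9% × 1/12 = $2967.6667
February 1 – March 31, 2020: 2 months at 3.9% → $1228000 × 3.9% × 2/12 = $7982.0000
April 1 – May 31, 2020: 2 months at 2.85% → $1228000 × 2.85% × 2/12 = $5833.0000
June 1 – December 31, 2020: 7 months at 3% → $1228000 × 3% × 7/12 = $21490.0000
Total = $38272.6667

$38272.67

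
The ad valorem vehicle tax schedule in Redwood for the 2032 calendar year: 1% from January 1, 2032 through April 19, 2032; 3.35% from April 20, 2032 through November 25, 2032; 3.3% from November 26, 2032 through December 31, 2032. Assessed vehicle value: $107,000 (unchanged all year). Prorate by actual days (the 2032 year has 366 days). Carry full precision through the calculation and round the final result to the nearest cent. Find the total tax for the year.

$2,823.51

January 1 – April 19, 2032: 110 days at 1% → $107,000 × 1% × 110/366 = $321.5847
April 20 – November 25, 2032: 220 days at 3.35% → $107,000 × 3.35% × 220/366 = $2,154.6175
November 26 – December 31, 2032: 36 days at 3.3% → $107,000 × 3.3% × 36/366 = $347.3115
Total = $2,823.5137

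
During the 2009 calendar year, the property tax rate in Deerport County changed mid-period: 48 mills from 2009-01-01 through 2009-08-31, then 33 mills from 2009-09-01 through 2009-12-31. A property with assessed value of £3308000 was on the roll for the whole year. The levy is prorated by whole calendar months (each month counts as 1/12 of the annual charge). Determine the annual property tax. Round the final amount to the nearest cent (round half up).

2009-01-01 to 2009-08-31: 8 months at 48 mills → £3308000 × 4.8% × 8/12 = £105856.0000
2009-09-01 to 2009-12-31: 4 months at 33 mills → £3308000 × 3.3% × 4/12 = £36388.0000
Total = £142244.0000

£142244.00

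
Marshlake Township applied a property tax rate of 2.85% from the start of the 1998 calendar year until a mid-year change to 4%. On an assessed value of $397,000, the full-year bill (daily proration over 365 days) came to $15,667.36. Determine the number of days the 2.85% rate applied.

17 days

Let d = days at the first rate; then 365 − d days at the second rate.
$397,000 × [2.85%·d + 4%·(365−d)] / 365 = $15,667.36
Solving gives d = 17, so the new rate took effect on January 18, 1998.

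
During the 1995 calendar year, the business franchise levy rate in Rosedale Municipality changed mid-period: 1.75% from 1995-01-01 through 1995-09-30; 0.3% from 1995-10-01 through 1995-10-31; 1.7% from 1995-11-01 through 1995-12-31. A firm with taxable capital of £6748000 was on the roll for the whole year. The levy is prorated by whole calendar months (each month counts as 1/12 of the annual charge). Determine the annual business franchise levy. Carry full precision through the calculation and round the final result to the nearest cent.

1995-01-01 to 1995-09-30: 9 months at 1.75% → £6748000 × 1.75% × 9/12 = £88567.5000
1995-10-01 to 1995-10-31: 1 month at 0.3% → £6748000 × 0.3% × 1/12 = £1687.0000
1995-11-01 to 1995-12-31: 2 months at 1.7% → £6748000 × 1.7% × 2/12 = £19119.3333
Total = £109373.8333

£109373.83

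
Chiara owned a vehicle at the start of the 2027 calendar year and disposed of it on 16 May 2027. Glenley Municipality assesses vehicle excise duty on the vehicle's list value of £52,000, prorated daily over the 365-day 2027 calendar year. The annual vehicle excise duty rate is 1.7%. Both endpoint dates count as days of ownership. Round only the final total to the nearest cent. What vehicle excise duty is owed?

Days held (1 January – 16 May 2027): 136 out of 365
Tax = £52,000 × 1.7% × 136/365 = £329.3808

£329.38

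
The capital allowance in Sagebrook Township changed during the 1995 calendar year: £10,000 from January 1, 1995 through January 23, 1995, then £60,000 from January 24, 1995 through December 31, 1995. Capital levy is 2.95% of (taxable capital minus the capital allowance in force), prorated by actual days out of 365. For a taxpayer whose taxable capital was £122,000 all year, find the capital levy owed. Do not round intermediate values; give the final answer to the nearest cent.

January 1 – January 23, 1995: 23 days, exemption £10,000 → (£122,000 − £10,000) × 2.95% × 23/365 = £208.1973
January 24 – December 31, 1995: 342 days, exemption £60,000 → (£122,000 − £60,000) × 2.95% × 342/365 = £1,713.7479
Total = £1,921.9452

£1,921.95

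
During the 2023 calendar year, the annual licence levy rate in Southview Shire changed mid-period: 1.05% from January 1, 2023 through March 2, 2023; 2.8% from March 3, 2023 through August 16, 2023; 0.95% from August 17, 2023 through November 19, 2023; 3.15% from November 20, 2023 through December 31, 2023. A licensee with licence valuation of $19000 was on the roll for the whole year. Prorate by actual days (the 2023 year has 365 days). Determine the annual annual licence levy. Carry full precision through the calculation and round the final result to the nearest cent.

$392.60

January 1 – March 2, 2023: 61 days at 1.05% → $19000 × 1.05% × 61/365 = $33.3411
March 3 – August 16, 2023: 167 days at 2.8% → $19000 × 2.8% × 167/365 = $243.4082
August 17 – November 19, 2023: 95 days at 0.95% → $19000 × 0.95% × 95/365 = $46.9795
November 20 – December 31, 2023: 42 days at 3.15% → $19000 × 3.15% × 42/365 = $68.8685
Total = $392.5973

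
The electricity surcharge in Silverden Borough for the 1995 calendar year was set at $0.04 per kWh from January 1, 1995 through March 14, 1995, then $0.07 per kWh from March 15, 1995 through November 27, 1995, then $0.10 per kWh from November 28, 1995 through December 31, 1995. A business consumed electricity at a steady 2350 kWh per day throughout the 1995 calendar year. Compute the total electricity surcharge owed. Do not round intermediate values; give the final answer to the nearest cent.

January 1 – March 14, 1995: 73 days × 2350 kWh/day = 171,550 kWh at $0.04/kWh → $6,862.00
March 15 – November 27, 1995: 258 days × 2350 kWh/day = 606,300 kWh at $0.07/kWh → $42,441.00
November 28 – December 31, 1995: 34 days × 2350 kWh/day = 79,900 kWh at $0.10/kWh → $7,990.00

$57,293.00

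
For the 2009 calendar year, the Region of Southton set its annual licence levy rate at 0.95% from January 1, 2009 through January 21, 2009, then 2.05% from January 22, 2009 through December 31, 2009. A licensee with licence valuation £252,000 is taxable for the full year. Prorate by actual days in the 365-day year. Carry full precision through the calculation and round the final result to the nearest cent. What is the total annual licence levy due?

£5,006.52

January 1 – January 21, 2009: 21 days at 0.95% → £252,000 × 0.95% × 21/365 = £137.7370
January 22 – December 31, 2009: 344 days at 2.05% → £252,000 × 2.05% × 344/365 = £4,868.7781
Total = £5,006.5151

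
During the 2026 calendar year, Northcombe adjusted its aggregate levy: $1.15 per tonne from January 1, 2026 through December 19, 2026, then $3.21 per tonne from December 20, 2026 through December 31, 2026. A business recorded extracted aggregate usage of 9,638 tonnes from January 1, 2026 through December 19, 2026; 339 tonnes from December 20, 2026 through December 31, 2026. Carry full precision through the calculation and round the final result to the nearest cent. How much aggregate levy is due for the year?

$12,171.89

January 1 – December 19, 2026: 9,638 tonnes at $1.15/tonne → $11,083.70
December 20 – December 31, 2026: 339 tonnes at $3.21/tonne → $1,088.19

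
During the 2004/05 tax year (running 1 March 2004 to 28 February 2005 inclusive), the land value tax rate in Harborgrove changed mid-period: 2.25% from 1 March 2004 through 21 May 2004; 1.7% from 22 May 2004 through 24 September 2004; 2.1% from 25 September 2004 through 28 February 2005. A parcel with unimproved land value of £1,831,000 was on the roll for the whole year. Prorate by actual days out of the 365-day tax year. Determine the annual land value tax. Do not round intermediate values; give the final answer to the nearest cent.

£36,539.74

1 March – 21 May 2004: 82 days at 2.25% → £1,831,000 × 2.25% × 82/365 = £9,255.3288
22 May – 24 September 2004: 126 days at 1.7% → £1,831,000 × 1.7% × 126/365 = £10,745.2110
25 September 2004 – 28 February 2005: 157 days at 2.1% → £1,831,000 × 2.1% × 157/365 = £16,539.1973
Total = £36,539.7370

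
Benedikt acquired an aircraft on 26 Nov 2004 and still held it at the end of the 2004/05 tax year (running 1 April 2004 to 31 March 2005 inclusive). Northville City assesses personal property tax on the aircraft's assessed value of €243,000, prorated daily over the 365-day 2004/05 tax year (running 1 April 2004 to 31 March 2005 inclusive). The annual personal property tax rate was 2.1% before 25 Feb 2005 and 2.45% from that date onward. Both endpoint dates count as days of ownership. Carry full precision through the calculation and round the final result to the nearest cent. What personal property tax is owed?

€1,843.14

26 Nov 2004 – 24 Feb 2005: 91 days at 2.1% → €243,000 × 2.1% × 91/365 = €1,272.2548
25 Feb – 31 Mar 2005: 35 days at 2.45% → €243,000 × 2.45% × 35/365 = €570.8836
Total = €1,843.1384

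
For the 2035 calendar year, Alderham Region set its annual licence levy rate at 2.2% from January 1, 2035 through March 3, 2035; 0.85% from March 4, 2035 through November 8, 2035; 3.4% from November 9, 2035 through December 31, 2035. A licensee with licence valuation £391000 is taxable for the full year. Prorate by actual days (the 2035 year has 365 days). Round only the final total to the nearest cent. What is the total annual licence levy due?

January 1 – March 3, 2035: 62 days at 2.2% → £391000 × 2.2% × 62/365 = £1461.1616
March 4 – November 8, 2035: 250 days at 0.85% → £391000 × 0.85% × 250/365 = £2276.3699
November 9 – December 31, 2035: 53 days at 3.4% → £391000 × 3.4% × 53/365 = £1930.3616
Total = £5667.8932

£5667.89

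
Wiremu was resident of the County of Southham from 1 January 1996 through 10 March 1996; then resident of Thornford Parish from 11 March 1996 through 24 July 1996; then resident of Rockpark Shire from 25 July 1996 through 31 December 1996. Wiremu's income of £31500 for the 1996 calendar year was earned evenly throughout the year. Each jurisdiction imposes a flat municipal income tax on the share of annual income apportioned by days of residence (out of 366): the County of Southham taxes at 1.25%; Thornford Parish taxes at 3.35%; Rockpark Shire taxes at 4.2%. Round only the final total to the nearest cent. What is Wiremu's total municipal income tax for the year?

The County of Southham, 1 January – 10 March 1996: 70 days → £31500 × 1.25% × 70/366 = £75.3074
Thornford Parish, 11 March – 24 July 1996: 136 days → £31500 × 3.35% × 136/366 = £392.1148
Rockpark Shire, 25 July – 31 December 1996: 160 days → £31500 × 4.2% × 160/366 = £578.3607
Total = £1045.7828

£1045.78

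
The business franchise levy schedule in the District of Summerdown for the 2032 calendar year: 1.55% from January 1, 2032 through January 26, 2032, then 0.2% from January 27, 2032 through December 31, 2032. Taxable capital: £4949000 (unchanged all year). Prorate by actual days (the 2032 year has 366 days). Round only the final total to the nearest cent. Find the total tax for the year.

January 1 – January 26, 2032: 26 days at 1.55% → £4949000 × 1.55% × 26/366 = £5449.3087
January 27 – December 31, 2032: 340 days at 0.2% → £4949000 × 0.2% × 340/366 = £9194.8634
Total = £14644.1721

£14644.17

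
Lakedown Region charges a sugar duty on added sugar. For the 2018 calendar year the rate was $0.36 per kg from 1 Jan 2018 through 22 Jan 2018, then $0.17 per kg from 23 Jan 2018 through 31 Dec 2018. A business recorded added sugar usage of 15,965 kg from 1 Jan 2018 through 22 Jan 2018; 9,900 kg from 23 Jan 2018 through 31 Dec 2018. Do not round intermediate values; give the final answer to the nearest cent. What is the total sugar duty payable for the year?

1 Jan – 22 Jan 2018: 15,965 kg at $0.36/kg → $5,747.40
23 Jan – 31 Dec 2018: 9,900 kg at $0.17/kg → $1,683.00

$7,430.40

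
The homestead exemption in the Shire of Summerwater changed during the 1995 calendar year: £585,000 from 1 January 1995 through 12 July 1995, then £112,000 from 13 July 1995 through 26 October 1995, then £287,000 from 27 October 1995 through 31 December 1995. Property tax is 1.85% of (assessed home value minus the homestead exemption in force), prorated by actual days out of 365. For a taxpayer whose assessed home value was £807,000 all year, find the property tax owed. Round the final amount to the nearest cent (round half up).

£7,645.11

1 January – 12 July 1995: 193 days, exemption £585,000 → (£807,000 − £585,000) × 1.85% × 193/365 = £2,171.6466
13 July – 26 October 1995: 106 days, exemption £112,000 → (£807,000 − £112,000) × 1.85% × 106/365 = £3,733.9589
27 October – 31 December 1995: 66 days, exemption £287,000 → (£807,000 − £287,000) × 1.85% × 66/365 = £1,739.5068
Total = £7,645.1123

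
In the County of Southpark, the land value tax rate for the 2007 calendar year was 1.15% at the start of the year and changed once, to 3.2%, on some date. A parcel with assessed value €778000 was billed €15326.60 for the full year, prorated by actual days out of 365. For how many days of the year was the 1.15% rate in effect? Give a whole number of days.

219 days

Let d = days at the first rate; then 365 − d days at the second rate.
€778000 × [1.15%·d + 3.2%·(365−d)] / 365 = €15326.60
Solving gives d = 219, so the new rate took effect on 8 Aug 2007.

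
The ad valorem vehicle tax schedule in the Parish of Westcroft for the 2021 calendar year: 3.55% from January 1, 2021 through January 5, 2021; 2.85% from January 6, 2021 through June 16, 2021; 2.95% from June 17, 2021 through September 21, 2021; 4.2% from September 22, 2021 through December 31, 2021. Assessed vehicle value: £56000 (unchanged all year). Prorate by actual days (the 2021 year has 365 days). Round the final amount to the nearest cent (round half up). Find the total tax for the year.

£1825.45

January 1 – January 5, 2021: 5 days at 3.55% → £56000 × 3.55% × 5/365 = £27.2329
January 6 – June 16, 2021: 162 days at 2.85% → £56000 × 2.85% × 162/365 = £708.3616
June 17 – September 21, 2021: 97 days at 2.95% → £56000 × 2.95% × 97/365 = £439.0247
September 22 – December 31, 2021: 101 days at 4.2% → £56000 × 4.2% × 101/365 = £650.8274
Total = £1825.4466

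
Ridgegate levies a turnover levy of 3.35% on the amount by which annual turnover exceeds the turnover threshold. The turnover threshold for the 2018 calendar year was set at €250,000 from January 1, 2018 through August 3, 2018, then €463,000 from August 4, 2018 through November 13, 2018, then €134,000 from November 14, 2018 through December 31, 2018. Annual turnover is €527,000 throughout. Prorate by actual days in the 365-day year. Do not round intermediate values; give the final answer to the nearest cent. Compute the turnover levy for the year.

January 1 – August 3, 2018: 215 days, exemption €250,000 → (€527,000 − €250,000) × 3.35% × 215/365 = €5,466.0068
August 4 – November 13, 2018: 102 days, exemption €463,000 → (€527,000 − €463,000) × 3.35% × 102/365 = €599.1452
November 14 – December 31, 2018: 48 days, exemption €134,000 → (€527,000 − €134,000) × 3.35% × 48/365 = €1,731.3534
Total = €7,796.5055

€7,796.51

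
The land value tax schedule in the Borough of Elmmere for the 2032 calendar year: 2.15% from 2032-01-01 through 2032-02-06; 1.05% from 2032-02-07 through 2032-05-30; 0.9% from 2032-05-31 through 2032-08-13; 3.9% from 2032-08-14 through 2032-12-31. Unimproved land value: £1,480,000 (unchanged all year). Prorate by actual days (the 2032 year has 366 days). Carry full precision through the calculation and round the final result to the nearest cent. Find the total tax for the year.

£32,865.30

2032-01-01 to 2032-02-06: 37 days at 2.15% → £1,480,000 × 2.15% × 37/366 = £3,216.7760
2032-02-07 to 2032-05-30: 114 days at 1.05% → £1,480,000 × 1.05% × 114/366 = £4,840.3279
2032-05-31 to 2032-08-13: 75 days at 0.9% → £1,480,000 × 0.9% × 75/366 = £2,729.5082
2032-08-14 to 2032-12-31: 140 days at 3.9% → £1,480,000 × 3.9% × 140/366 = £22,078.6885
Total = £32,865.3005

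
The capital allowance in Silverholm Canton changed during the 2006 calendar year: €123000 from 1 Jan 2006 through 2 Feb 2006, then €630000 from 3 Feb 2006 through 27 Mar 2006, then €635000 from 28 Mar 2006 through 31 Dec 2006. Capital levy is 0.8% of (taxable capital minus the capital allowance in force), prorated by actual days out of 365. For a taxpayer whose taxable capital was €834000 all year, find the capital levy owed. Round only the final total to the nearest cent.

€1968.13

1 Jan – 2 Feb 2006: 33 days, exemption €123000 → (€834000 − €123000) × 0.8% × 33/365 = €514.2575
3 Feb – 27 Mar 2006: 53 days, exemption €630000 → (€834000 − €630000) × 0.8% × 53/365 = €236.9753
28 Mar – 31 Dec 2006: 279 days, exemption €635000 → (€834000 − €635000) × 0.8% × 279/365 = €1216.8986
Total = €1968.1315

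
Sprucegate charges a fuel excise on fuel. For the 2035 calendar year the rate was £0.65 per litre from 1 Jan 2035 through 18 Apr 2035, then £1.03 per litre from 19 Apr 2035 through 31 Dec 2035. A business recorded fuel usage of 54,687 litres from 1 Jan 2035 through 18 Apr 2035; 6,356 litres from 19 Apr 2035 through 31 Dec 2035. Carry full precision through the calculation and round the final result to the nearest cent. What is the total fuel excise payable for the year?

1 Jan – 18 Apr 2035: 54,687 litres at £0.65/litre → £35,546.55
19 Apr – 31 Dec 2035: 6,356 litres at £1.03/litre → £6,546.68

£42,093.23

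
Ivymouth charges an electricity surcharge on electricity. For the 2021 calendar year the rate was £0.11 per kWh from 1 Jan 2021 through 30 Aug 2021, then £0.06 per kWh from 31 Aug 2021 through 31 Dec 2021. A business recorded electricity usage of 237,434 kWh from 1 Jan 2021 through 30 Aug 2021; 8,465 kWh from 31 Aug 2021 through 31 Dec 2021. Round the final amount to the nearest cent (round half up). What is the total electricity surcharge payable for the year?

1 Jan – 30 Aug 2021: 237,434 kWh at £0.11/kWh → £26,117.74
31 Aug – 31 Dec 2021: 8,465 kWh at £0.06/kWh → £507.90

£26,625.64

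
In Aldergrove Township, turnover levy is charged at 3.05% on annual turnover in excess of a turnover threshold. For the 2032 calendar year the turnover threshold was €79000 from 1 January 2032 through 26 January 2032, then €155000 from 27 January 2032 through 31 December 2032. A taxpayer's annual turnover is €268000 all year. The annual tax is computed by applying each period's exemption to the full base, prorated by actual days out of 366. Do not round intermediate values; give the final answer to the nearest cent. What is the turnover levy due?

1 January – 26 January 2032: 26 days, exemption €79000 → (€268000 − €79000) × 3.05% × 26/366 = €409.5000
27 January – 31 December 2032: 340 days, exemption €155000 → (€268000 − €155000) × 3.05% × 340/366 = €3201.6667
Total = €3611.1667

€3611.17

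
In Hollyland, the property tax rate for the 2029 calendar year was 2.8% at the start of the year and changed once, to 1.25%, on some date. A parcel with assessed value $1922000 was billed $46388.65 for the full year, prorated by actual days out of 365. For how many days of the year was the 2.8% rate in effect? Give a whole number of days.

Let d = days at the first rate; then 365 − d days at the second rate.
$1922000 × [2.8%·d + 1.25%·(365−d)] / 365 = $46388.65
Solving gives d = 274, so the new rate took effect on 2 October 2029.

274 days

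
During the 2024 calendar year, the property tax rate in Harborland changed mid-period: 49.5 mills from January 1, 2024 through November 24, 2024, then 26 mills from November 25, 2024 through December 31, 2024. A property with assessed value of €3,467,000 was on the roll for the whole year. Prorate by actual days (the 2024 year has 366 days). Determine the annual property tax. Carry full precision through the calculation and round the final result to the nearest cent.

€163,380.01

January 1 – November 24, 2024: 329 days at 49.5 mills → €3,467,000 × 4.95% × 329/366 = €154,267.2910
November 25 – December 31, 2024: 37 days at 26 mills → €3,467,000 × 2.6% × 37/366 = €9,112.7158
Total = €163,380.0068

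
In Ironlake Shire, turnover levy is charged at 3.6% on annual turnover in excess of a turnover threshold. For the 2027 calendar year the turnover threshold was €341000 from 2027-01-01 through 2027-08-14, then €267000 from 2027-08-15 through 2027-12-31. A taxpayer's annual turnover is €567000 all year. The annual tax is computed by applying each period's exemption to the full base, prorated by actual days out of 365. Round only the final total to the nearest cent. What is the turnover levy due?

2027-01-01 to 2027-08-14: 226 days, exemption €341000 → (€567000 − €341000) × 3.6% × 226/365 = €5037.6329
2027-08-15 to 2027-12-31: 139 days, exemption €267000 → (€567000 − €267000) × 3.6% × 139/365 = €4112.8767
Total = €9150.5096

€9150.51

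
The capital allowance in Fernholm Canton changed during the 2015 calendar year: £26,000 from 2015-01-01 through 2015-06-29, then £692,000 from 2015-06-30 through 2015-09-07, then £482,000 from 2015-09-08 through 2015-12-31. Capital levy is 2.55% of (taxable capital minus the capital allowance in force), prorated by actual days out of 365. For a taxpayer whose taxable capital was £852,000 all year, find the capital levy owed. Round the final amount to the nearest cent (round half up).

£14,142.37

2015-01-01 to 2015-06-29: 180 days, exemption £26,000 → (£852,000 − £26,000) × 2.55% × 180/365 = £10,387.2329
2015-06-30 to 2015-09-07: 70 days, exemption £692,000 → (£852,000 − £692,000) × 2.55% × 70/365 = £782.4658
2015-09-08 to 2015-12-31: 115 days, exemption £482,000 → (£852,000 − £482,000) × 2.55% × 115/365 = £2,972.6712
Total = £14,142.3699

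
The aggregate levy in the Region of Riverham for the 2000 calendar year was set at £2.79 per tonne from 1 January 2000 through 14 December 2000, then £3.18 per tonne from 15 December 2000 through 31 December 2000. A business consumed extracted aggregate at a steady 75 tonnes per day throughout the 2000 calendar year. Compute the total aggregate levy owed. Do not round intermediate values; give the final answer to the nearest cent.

£77082.75

1 January – 14 December 2000: 349 days × 75 tonnes/day = 26,175 tonnes at £2.79/tonne → £73028.25
15 December – 31 December 2000: 17 days × 75 tonnes/day = 1,275 tonnes at £3.18/tonne → £4054.50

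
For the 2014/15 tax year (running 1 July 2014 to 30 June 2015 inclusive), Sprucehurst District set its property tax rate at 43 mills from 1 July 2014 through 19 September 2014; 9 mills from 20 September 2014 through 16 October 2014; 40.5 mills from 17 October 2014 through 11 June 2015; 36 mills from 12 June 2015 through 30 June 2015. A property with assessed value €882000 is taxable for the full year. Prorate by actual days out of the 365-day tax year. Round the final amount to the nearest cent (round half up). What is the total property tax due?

1 July – 19 September 2014: 81 days at 43 mills → €882000 × 4.3% × 81/365 = €8416.4548
20 September – 16 October 2014: 27 days at 9 mills → €882000 × 0.9% × 27/365 = €587.1945
17 October 2014 – 11 June 2015: 238 days at 40.5 mills → €882000 × 4.05% × 238/365 = €23292.0493
12 June – 30 June 2015: 19 days at 36 mills → €882000 × 3.6% × 19/365 = €1652.8438
Total = €33948.5425

€33948.54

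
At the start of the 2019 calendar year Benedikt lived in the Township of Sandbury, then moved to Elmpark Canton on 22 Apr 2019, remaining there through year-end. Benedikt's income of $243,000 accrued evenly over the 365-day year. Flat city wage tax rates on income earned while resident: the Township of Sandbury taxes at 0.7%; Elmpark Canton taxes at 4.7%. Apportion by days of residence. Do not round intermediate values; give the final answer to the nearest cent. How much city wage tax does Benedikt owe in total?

$8,465.05

The Township of Sandbury, 1 Jan – 21 Apr 2019: 111 days → $243,000 × 0.7% × 111/365 = $517.2904
Elmpark Canton, 22 Apr – 31 Dec 2019: 254 days → $243,000 × 4.7% × 254/365 = $7,947.7644
Total = $8,465.0548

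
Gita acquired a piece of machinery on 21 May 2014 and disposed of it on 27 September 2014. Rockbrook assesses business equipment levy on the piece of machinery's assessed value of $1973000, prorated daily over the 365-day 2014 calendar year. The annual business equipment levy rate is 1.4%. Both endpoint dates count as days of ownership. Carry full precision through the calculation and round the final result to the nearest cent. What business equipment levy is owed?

$9837.97

Days held (21 May – 27 September 2014): 130 out of 365
Tax = $1973000 × 1.4% × 130/365 = $9837.9726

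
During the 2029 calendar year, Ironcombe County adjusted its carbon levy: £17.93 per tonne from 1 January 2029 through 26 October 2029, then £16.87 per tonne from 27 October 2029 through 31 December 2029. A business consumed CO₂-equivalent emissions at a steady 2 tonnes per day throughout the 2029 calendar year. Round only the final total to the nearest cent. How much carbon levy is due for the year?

1 January – 26 October 2029: 299 days × 2 tonnes/day = 598 tonnes at £17.93/tonne → £10,722.14
27 October – 31 December 2029: 66 days × 2 tonnes/day = 132 tonnes at £16.87/tonne → £2,226.84

£12,948.98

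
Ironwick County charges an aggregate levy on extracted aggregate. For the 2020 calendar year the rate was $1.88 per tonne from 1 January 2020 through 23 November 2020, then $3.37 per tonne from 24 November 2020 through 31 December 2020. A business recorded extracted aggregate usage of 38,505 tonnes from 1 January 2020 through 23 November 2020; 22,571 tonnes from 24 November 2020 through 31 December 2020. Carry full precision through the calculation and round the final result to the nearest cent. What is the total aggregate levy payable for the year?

$148,453.67

1 January – 23 November 2020: 38,505 tonnes at $1.88/tonne → $72,389.40
24 November – 31 December 2020: 22,571 tonnes at $3.37/tonne → $76,064.27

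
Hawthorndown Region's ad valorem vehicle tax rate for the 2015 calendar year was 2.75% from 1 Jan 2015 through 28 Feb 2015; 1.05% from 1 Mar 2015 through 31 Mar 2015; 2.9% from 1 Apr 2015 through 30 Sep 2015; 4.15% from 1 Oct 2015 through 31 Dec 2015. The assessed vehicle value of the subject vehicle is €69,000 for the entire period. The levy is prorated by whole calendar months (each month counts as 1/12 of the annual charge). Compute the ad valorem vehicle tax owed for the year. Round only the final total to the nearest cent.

€2,093.00

1 Jan – 28 Feb 2015: 2 months at 2.75% → €69,000 × 2.75% × 2/12 = €316.2500
1 Mar – 31 Mar 2015: 1 month at 1.05% → €69,000 × 1.05% × 1/12 = €60.3750
1 Apr – 30 Sep 2015: 6 months at 2.9% → €69,000 × 2.9% × 6/12 = €1,000.5000
1 Oct – 31 Dec 2015: 3 months at 4.15% → €69,000 × 4.15% × 3/12 = €715.8750
Total = €2,093.0000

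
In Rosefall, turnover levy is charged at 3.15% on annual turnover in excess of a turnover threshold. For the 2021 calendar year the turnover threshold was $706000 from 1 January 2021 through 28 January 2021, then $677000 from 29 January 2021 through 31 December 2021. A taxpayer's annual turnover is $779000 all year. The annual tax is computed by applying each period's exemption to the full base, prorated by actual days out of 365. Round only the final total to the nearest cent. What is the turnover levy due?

1 January – 28 January 2021: 28 days, exemption $706000 → ($779000 − $706000) × 3.15% × 28/365 = $176.4000
29 January – 31 December 2021: 337 days, exemption $677000 → ($779000 − $677000) × 3.15% × 337/365 = $2966.5233
Total = $3142.9233

$3142.92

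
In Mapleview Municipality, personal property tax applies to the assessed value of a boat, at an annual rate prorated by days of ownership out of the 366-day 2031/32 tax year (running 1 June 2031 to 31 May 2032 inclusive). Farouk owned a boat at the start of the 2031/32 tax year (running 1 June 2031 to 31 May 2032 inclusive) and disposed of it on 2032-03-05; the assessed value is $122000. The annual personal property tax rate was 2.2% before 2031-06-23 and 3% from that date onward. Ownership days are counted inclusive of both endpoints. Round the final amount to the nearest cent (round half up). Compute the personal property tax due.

$2731.33

2031-06-01 to 2031-06-22: 22 days at 2.2% → $122000 × 2.2% × 22/366 = $161.3333
2031-06-23 to 2032-03-05: 257 days at 3% → $122000 × 3% × 257/366 = $2570.0000
Total = $2731.3333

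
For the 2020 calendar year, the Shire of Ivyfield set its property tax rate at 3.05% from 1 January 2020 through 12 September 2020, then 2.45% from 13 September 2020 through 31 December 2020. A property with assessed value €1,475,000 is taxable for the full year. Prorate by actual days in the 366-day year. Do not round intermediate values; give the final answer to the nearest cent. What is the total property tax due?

1 January – 12 September 2020: 256 days at 3.05% → €1,475,000 × 3.05% × 256/366 = €31,466.6667
13 September – 31 December 2020: 110 days at 2.45% → €1,475,000 × 2.45% × 110/366 = €10,860.9973
Total = €42,327.6639

€42,327.66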